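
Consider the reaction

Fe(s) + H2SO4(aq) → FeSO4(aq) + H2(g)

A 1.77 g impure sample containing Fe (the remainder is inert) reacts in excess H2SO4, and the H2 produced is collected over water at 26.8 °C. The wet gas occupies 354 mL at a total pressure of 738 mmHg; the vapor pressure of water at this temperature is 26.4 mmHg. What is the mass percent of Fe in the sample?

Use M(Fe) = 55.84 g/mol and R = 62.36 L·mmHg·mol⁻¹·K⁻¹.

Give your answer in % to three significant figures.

42.5 %

P(H2) = 738 − 26.4 = 711.6 mmHg
n(H2) = PV/RT = (711.6 × 0.3540) / (62.36 × 299.95) = 0.01347 mol
n(Fe) = (1/1) × 0.01347 = 0.01347 mol
m(Fe) = 0.01347 × 55.84 = 0.7522 g
%Fe = 0.7522 / 1.77 × 100 = 42.50%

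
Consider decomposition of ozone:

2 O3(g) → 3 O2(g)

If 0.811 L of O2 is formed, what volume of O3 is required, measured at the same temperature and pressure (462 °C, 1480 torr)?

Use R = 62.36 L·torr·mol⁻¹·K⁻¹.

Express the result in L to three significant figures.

At constant T and P, gas volumes are in the mole ratio: V(O3) = (2/3) × 0.811 = 0.5407 L

0.541 L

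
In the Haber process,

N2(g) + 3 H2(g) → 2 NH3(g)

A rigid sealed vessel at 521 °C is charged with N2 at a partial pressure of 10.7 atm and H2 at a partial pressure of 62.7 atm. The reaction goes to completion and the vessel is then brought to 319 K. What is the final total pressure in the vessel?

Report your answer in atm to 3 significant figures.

Because the vessel is rigid and T is held at 521 °C, work the stoichiometry in partial pressures (P_i = n_iRT/V).
P(H2) required for 10.7 atm of N2 = (3/1) × 10.7 = 32.10 atm; available 62.7 atm, so N2 is limiting.
P(H2) remaining = 62.7 − (3/1) × 10.7 = 30.60 atm
P(gaseous products) = (2)/1 × 10.7 = 21.40 atm
P_total at 521 °C = 30.60 + 21.40 = 52.00 atm
Scaling to 319 K: P = 52.00 × 319/794.15 = 20.89 atm

20.9 atm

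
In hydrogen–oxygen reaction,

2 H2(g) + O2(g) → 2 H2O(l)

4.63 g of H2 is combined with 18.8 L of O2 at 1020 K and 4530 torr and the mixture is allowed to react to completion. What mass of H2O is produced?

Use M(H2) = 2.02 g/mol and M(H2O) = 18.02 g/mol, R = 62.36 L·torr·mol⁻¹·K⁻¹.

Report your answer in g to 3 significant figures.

41.3 g

n(H2) = 4.63 / 2.02 = 2.292 mol
n(O2) = PV/RT = (4530 × 18.8) / (62.36 × 1020) = 1.339 mol
For 2.292 mol H2, stoichiometry requires (1/2) × 2.292 = 1.146 mol O2; 1.339 mol is available, so H2 is limiting.
n(H2O) = (2/2) × 2.292 = 2.292 mol
m(H2O) = 2.292 × 18.02 = 41.30 g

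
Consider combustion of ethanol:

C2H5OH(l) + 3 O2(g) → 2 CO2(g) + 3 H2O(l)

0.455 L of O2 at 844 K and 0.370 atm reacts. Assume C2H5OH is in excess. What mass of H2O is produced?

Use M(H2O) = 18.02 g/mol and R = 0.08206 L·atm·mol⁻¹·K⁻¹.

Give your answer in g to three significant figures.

0.0438 g

n(O2) = PV/RT = (0.370 × 0.455) / (0.08206 × 844) = 0.002431 mol
n(H2O) = (3/3) × 0.002431 = 0.002431 mol
m(H2O) = 0.002431 × 18.02 = 0.04381 g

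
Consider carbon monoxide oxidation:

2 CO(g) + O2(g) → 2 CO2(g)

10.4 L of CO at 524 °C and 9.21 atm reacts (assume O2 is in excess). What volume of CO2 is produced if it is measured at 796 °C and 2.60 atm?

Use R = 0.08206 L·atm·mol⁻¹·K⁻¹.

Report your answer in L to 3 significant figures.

49.4 L

n(CO) = PV/RT = (9.21 × 10.4) / (0.08206 × 797.15) = 1.464 mol
n(CO2) = (2/2) × 1.464 = 1.464 mol
V = nRT/P = 1.464 × 0.08206 × 1069.15 / 2.60 = 49.40 L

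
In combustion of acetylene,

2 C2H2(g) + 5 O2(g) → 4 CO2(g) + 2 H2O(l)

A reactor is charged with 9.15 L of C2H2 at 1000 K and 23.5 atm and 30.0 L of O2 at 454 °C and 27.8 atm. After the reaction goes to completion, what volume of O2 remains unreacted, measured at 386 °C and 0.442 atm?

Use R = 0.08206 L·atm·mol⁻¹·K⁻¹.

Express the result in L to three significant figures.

n(C2H2) = PV/RT = (23.5 × 9.15) / (0.08206 × 1000) = 2.620 mol
n(O2) = PV/RT = (27.8 × 30.0) / (0.08206 × 727.15) = 13.98 mol
For 2.620 mol C2H2, stoichiometry requires (5/2) × 2.620 = 6.550 mol O2; 13.98 mol is available, so C2H2 is limiting.
n(O2) consumed = (5/2) × 2.620 = 6.550 mol; remaining = 13.98 − 6.550 = 7.430 mol
V(O2) = nRT/P = 7.430 × 0.08206 × 659.15 / 0.442 = 909.2 L

909 L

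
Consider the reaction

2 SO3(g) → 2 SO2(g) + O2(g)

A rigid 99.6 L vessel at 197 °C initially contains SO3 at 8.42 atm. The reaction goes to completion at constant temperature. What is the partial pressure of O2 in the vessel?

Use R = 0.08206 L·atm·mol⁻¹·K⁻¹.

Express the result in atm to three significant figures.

4.21 atm

n(SO3)₀ = PV/RT = (8.42 × 99.6) / (0.08206 × 470.15) = 21.74 mol
n(O2) = (1/2) × 21.74 = 10.87 mol
P(O2) = nRT/V = 10.87 × 0.08206 × 470.15 / 99.6 = 4.211 atm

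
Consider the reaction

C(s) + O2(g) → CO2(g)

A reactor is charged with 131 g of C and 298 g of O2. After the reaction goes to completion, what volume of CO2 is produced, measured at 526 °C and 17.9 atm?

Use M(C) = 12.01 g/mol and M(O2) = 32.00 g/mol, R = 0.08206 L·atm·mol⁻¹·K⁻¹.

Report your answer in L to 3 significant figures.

34.1 L

n(C) = 131 / 12.01 = 10.91 mol
n(O2) = 298 / 32.00 = 9.312 mol
For 10.91 mol C, stoichiometry requires (1/1) × 10.91 = 10.91 mol O2; 9.312 mol is available, so O2 is limiting.
n(CO2) = (1/1) × 9.312 = 9.312 mol
V(CO2) = nRT/P = 9.312 × 0.08206 × 799.15 / 17.9 = 34.12 L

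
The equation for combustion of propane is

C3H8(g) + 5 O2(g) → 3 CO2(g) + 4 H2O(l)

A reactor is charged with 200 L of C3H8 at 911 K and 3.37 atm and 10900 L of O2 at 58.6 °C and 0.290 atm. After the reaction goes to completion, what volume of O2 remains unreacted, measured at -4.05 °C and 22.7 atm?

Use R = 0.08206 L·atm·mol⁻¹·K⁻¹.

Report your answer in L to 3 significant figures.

69.1 L

n(C3H8) = PV/RT = (3.37 × 200) / (0.08206 × 911) = 9.016 mol
n(O2) = PV/RT = (0.290 × 10900) / (0.08206 × 331.75) = 116.1 mol
For 9.016 mol C3H8, stoichiometry requires (5/1) × 9.016 = 45.08 mol O2; 116.1 mol is available, so C3H8 is limiting.
n(O2) consumed = (5/1) × 9.016 = 45.08 mol; remaining = 116.1 − 45.08 = 71.02 mol
V(O2) = nRT/P = 71.02 × 0.08206 × 269.1 / 22.7 = 69.09 L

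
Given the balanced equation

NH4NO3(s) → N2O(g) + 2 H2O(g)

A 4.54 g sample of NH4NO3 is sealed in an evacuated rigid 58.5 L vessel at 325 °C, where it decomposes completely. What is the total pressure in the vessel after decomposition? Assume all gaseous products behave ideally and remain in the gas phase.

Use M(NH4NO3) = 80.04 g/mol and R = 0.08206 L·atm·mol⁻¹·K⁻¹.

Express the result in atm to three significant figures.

n(NH4NO3) = 4.54 / 80.04 = 0.05672 mol
n(gas produced) = (3/1) × 0.05672 = 0.1702 mol
P = nRT/V = 0.1702 × 0.08206 × 598.15 / 58.5 = 0.1428 atm

0.143 atm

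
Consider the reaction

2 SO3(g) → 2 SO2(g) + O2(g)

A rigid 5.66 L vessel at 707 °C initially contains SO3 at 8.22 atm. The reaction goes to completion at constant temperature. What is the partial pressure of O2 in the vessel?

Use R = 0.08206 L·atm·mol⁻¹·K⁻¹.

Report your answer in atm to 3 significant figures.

4.11 atm

n(SO3)₀ = PV/RT = (8.22 × 5.66) / (0.08206 × 980.15) = 0.5784 mol
n(O2) = (1/2) × 0.5784 = 0.2892 mol
P(O2) = nRT/V = 0.2892 × 0.08206 × 980.15 / 5.66 = 4.110 atm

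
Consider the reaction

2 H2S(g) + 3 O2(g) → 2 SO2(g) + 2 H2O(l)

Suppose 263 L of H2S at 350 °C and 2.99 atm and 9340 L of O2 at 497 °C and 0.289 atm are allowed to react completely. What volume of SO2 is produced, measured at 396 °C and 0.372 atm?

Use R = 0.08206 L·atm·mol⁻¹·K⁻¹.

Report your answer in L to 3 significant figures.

n(H2S) = PV/RT = (2.99 × 263) / (0.08206 × 623.15) = 15.38 mol
n(O2) = PV/RT = (0.289 × 9340) / (0.08206 × 770.15) = 42.71 mol
For 15.38 mol H2S, stoichiometry requires (3/2) × 15.38 = 23.07 mol O2; 42.71 mol is available, so H2S is limiting.
n(SO2) = (2/2) × 15.38 = 15.38 mol
V(SO2) = nRT/P = 15.38 × 0.08206 × 669.15 / 0.372 = 2270 L

2270 L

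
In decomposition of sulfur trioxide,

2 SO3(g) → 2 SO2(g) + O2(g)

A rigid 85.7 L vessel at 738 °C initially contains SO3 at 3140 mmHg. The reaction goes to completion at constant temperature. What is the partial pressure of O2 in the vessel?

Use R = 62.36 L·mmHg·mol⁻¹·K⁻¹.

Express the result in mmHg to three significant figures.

1570 mmHg

n(SO3)₀ = PV/RT = (3140 × 85.7) / (62.36 × 1011.15) = 4.268 mol
n(O2) = (1/2) × 4.268 = 2.134 mol
P(O2) = nRT/V = 2.134 × 62.36 × 1011.15 / 85.7 = 1570 mmHg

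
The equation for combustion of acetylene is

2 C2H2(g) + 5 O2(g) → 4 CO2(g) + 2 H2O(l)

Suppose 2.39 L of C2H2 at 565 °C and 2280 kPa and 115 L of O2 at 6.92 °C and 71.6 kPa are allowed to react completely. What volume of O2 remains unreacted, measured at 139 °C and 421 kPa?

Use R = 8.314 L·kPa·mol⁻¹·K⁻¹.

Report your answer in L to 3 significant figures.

12.9 L

n(C2H2) = PV/RT = (2280 × 2.39) / (8.314 × 838.15) = 0.7820 mol
n(O2) = PV/RT = (71.6 × 115) / (8.314 × 280.07) = 3.536 mol
For 0.7820 mol C2H2, stoichiometry requires (5/2) × 0.7820 = 1.955 mol O2; 3.536 mol is available, so C2H2 is limiting.
n(O2) consumed = (5/2) × 0.7820 = 1.955 mol; remaining = 3.536 − 1.955 = 1.581 mol
V(O2) = nRT/P = 1.581 × 8.314 × 412.15 / 421 = 12.87 L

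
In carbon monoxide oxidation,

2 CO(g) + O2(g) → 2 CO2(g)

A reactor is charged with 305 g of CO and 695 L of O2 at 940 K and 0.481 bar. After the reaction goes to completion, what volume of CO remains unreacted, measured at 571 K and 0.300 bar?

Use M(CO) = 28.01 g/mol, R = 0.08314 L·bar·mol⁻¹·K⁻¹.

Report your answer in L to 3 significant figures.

369 L

n(CO) = 305 / 28.01 = 10.89 mol
n(O2) = PV/RT = (0.481 × 695) / (0.08314 × 940) = 4.278 mol
For 10.89 mol CO, stoichiometry requires (1/2) × 10.89 = 5.445 mol O2; 4.278 mol is available, so O2 is limiting.
n(CO) consumed = (2/1) × 4.278 = 8.556 mol; remaining = 10.89 − 8.556 = 2.334 mol
V(CO) = nRT/P = 2.334 × 0.08314 × 571 / 0.300 = 369.3 L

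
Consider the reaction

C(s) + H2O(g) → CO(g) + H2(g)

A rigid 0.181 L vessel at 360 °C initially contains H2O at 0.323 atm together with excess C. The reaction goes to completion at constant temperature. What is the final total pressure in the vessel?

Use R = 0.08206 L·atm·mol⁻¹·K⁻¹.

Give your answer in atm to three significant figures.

0.646 atm

At constant T and V, P ∝ n(gas): 1 mol gas → 2 mol gas.
P_final = (2/1) × 0.323 = 0.6460 atm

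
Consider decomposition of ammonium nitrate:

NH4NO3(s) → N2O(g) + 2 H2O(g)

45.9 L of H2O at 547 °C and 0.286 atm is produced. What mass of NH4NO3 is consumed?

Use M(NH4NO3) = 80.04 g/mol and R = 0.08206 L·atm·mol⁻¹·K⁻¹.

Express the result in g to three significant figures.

7.81 g

n(H2O) = PV/RT = (0.286 × 45.9) / (0.08206 × 820.15) = 0.1951 mol
n(NH4NO3) = (1/2) × 0.1951 = 0.09755 mol
m(NH4NO3) = 0.09755 × 80.04 = 7.808 g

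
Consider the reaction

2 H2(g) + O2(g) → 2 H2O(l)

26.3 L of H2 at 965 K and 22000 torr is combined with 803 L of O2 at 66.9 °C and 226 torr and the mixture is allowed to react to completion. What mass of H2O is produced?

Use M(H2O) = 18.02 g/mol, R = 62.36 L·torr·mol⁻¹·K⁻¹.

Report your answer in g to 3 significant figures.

173 g

n(H2) = PV/RT = (22000 × 26.3) / (62.36 × 965) = 9.615 mol
n(O2) = PV/RT = (226 × 803) / (62.36 × 340.05) = 8.558 mol
For 9.615 mol H2, stoichiometry requires (1/2) × 9.615 = 4.808 mol O2; 8.558 mol is available, so H2 is limiting.
n(H2O) = (2/2) × 9.615 = 9.615 mol
m(H2O) = 9.615 × 18.02 = 173.3 g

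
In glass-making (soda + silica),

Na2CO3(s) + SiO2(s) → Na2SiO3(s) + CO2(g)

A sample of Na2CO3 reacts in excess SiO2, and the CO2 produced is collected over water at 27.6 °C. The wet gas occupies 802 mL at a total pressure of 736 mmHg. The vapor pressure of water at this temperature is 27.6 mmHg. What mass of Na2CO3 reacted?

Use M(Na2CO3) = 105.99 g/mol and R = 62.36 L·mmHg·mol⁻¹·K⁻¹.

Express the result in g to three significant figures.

3.21 g

P(CO2) = 736 − 27.6 = 708.4 mmHg
n(CO2) = PV/RT = (708.4 × 0.8020) / (62.36 × 300.75) = 0.03029 mol
n(Na2CO3) = (1/1) × 0.03029 = 0.03029 mol
m(Na2CO3) = 0.03029 × 105.99 = 3.210 g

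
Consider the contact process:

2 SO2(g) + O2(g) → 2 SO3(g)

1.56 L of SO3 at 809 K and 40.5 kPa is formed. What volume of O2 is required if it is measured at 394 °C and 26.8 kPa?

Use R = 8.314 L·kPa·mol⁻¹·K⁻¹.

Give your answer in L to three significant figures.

n(SO3) = PV/RT = (40.5 × 1.56) / (8.314 × 809) = 0.009393 mol
n(O2) = (1/2) × 0.009393 = 0.004697 mol
V = nRT/P = 0.004697 × 8.314 × 667.15 / 26.8 = 0.9721 L

0.972 L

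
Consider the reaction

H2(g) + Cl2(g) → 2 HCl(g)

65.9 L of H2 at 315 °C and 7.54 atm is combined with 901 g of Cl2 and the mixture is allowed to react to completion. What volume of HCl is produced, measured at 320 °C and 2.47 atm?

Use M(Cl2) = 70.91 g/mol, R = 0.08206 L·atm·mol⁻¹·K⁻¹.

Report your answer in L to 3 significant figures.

406 L

n(H2) = PV/RT = (7.54 × 65.9) / (0.08206 × 588.15) = 10.30 mol
n(Cl2) = 901 / 70.91 = 12.71 mol
For 10.30 mol H2, stoichiometry requires (1/1) × 10.30 = 10.30 mol Cl2; 12.71 mol is available, so H2 is limiting.
n(HCl) = (2/1) × 10.30 = 20.60 mol
V(HCl) = nRT/P = 20.60 × 0.08206 × 593.15 / 2.47 = 405.9 L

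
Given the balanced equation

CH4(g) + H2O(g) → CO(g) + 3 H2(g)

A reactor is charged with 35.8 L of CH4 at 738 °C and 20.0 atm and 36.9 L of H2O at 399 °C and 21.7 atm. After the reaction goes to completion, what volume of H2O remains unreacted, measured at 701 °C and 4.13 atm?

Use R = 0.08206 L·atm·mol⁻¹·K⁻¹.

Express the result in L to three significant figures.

n(CH4) = PV/RT = (20.0 × 35.8) / (0.08206 × 1011.15) = 8.629 mol
n(H2O) = PV/RT = (21.7 × 36.9) / (0.08206 × 672.15) = 14.52 mol
For 8.629 mol CH4, stoichiometry requires (1/1) × 8.629 = 8.629 mol H2O; 14.52 mol is available, so CH4 is limiting.
n(H2O) consumed = (1/1) × 8.629 = 8.629 mol; remaining = 14.52 − 8.629 = 5.891 mol
V(H2O) = nRT/P = 5.891 × 0.08206 × 974.15 / 4.13 = 114.0 L

114 L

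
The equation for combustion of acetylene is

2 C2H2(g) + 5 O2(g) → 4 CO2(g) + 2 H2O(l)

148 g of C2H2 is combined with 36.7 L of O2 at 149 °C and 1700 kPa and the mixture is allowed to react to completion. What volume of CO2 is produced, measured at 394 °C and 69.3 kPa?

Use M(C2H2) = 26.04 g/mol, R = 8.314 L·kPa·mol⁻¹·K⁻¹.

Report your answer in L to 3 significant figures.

910 L

n(C2H2) = 148 / 26.04 = 5.684 mol
n(O2) = PV/RT = (1700 × 36.7) / (8.314 × 422.15) = 17.78 mol
For 5.684 mol C2H2, stoichiometry requires (5/2) × 5.684 = 14.21 mol O2; 17.78 mol is available, so C2H2 is limiting.
n(CO2) = (4/2) × 5.684 = 11.37 mol
V(CO2) = nRT/P = 11.37 × 8.314 × 667.15 / 69.3 = 910.0 L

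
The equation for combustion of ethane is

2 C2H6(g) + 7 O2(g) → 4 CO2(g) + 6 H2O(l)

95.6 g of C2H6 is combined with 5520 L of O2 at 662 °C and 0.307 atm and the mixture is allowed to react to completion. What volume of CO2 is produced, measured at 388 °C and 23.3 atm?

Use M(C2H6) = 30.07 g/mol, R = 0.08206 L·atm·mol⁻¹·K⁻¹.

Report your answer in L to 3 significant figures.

n(C2H6) = 95.6 / 30.07 = 3.179 mol
n(O2) = PV/RT = (0.307 × 5520) / (0.08206 × 935.15) = 22.08 mol
For 3.179 mol C2H6, stoichiometry requires (7/2) × 3.179 = 11.13 mol O2; 22.08 mol is available, so C2H6 is limiting.
n(CO2) = (4/2) × 3.179 = 6.358 mol
V(CO2) = nRT/P = 6.358 × 0.08206 × 661.15 / 23.3 = 14.80 L

14.8 L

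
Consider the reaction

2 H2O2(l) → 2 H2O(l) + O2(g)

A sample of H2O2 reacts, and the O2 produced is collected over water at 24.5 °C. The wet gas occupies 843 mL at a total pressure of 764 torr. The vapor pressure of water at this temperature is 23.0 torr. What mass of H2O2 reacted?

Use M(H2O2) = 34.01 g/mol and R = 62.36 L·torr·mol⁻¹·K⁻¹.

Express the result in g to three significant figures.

P(O2) = 764 − 23.0 = 741.0 torr
n(O2) = PV/RT = (741.0 × 0.8430) / (62.36 × 297.65) = 0.03365 mol
n(H2O2) = (2/1) × 0.03365 = 0.06730 mol
m(H2O2) = 0.06730 × 34.01 = 2.289 g

2.29 g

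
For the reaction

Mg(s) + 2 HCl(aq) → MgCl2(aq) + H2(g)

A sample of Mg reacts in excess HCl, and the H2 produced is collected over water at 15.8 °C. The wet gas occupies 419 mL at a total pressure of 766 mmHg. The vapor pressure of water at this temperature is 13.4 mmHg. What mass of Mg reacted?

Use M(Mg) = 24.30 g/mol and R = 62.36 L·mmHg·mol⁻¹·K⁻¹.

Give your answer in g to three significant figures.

0.425 g

P(H2) = 766 − 13.4 = 752.6 mmHg
n(H2) = PV/RT = (752.6 × 0.4190) / (62.36 × 288.95) = 0.01750 mol
n(Mg) = (1/1) × 0.01750 = 0.01750 mol
m(Mg) = 0.01750 × 24.30 = 0.4253 g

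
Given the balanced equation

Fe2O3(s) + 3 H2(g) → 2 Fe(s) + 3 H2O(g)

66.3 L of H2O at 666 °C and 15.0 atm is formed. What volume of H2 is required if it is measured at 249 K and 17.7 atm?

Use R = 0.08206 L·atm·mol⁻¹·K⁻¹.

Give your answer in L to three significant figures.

14.9 L

n(H2O) = PV/RT = (15.0 × 66.3) / (0.08206 × 939.15) = 12.90 mol
n(H2) = (3/3) × 12.90 = 12.90 mol
V = nRT/P = 12.90 × 0.08206 × 249 / 17.7 = 14.89 L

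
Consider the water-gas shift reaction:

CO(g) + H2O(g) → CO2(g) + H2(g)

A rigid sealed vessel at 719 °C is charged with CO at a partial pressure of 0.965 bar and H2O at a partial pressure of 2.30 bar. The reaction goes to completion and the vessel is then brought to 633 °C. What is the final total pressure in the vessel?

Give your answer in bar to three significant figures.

At constant V, partial pressures at 719 °C are proportional to moles, so apply stoichiometry directly to pressures.
P(H2O) required for 0.965 bar of CO = (1/1) × 0.965 = 0.9650 bar; available 2.30 bar, so CO is limiting.
P(H2O) remaining = 2.30 − (1/1) × 0.965 = 1.335 bar
P(gaseous products) = (1+1)/1 × 0.965 = 1.930 bar
P_total at 719 °C = 1.335 + 1.930 = 3.265 bar
Scaling to 633 °C: P = 3.265 × 906.15/992.15 = 2.982 bar

2.98 bar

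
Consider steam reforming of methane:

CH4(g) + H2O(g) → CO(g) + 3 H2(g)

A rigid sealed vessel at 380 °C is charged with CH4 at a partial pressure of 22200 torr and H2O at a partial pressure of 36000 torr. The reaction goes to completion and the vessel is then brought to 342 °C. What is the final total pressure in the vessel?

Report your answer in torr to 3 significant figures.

Because the vessel is rigid and T is held at 380 °C, work the stoichiometry in partial pressures (P_i = n_iRT/V).
P(H2O) required for 22200 torr of CH4 = (1/1) × 22200 = 22200 torr; available 36000 torr, so CH4 is limiting.
P(H2O) remaining = 36000 − (1/1) × 22200 = 13800 torr
P(gaseous products) = (1+3)/1 × 22200 = 88800 torr
P_total at 380 °C = 13800 + 88800 = 102600 torr
Scaling to 342 °C: P = 102600 × 615.15/653.15 = 96630 torr

96600 torr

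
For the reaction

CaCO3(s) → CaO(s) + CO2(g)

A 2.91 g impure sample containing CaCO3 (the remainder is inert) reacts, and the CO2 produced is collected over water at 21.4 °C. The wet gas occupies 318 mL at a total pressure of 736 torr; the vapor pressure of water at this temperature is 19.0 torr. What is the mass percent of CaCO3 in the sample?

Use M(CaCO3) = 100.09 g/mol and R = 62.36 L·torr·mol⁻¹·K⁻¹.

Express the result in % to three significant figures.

42.7 %

P(CO2) = 736 − 19.0 = 717.0 torr
n(CO2) = PV/RT = (717.0 × 0.3180) / (62.36 × 294.55) = 0.01241 mol
n(CaCO3) = (1/1) × 0.01241 = 0.01241 mol
m(CaCO3) = 0.01241 × 100.09 = 1.242 g
%CaCO3 = 1.242 / 2.91 × 100 = 42.68%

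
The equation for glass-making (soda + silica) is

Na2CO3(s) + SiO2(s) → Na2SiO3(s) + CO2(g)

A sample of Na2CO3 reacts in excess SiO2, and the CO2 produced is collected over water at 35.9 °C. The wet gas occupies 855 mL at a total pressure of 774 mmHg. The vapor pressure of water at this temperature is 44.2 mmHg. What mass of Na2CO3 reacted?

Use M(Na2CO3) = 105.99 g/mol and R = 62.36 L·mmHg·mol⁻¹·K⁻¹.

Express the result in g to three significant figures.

3.43 g

P(CO2) = 774 − 44.2 = 729.8 mmHg
n(CO2) = PV/RT = (729.8 × 0.8550) / (62.36 × 309.05) = 0.03238 mol
n(Na2CO3) = (1/1) × 0.03238 = 0.03238 mol
m(Na2CO3) = 0.03238 × 105.99 = 3.432 g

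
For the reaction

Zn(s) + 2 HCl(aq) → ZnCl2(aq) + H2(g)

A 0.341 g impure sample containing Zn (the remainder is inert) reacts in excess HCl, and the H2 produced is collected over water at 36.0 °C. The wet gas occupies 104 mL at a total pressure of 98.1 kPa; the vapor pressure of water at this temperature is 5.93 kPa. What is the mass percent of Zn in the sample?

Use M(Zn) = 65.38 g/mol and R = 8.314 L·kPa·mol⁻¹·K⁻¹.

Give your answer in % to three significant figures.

P(H2) = 98.1 − 5.93 = 92.17 kPa
n(H2) = PV/RT = (92.17 × 0.1040) / (8.314 × 309.15) = 0.003729 mol
n(Zn) = (1/1) × 0.003729 = 0.003729 mol
m(Zn) = 0.003729 × 65.38 = 0.2438 g
%Zn = 0.2438 / 0.341 × 100 = 71.50%

71.5 %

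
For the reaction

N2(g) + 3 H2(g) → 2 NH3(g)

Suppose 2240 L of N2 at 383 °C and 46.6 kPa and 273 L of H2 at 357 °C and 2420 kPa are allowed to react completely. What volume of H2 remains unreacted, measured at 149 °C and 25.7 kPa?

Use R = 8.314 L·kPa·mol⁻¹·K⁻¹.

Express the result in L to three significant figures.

9380 L

n(N2) = PV/RT = (46.6 × 2240) / (8.314 × 656.15) = 19.13 mol
n(H2) = PV/RT = (2420 × 273) / (8.314 × 630.15) = 126.1 mol
For 19.13 mol N2, stoichiometry requires (3/1) × 19.13 = 57.39 mol H2; 126.1 mol is available, so N2 is limiting.
n(H2) consumed = (3/1) × 19.13 = 57.39 mol; remaining = 126.1 − 57.39 = 68.71 mol
V(H2) = nRT/P = 68.71 × 8.314 × 422.15 / 25.7 = 9383 L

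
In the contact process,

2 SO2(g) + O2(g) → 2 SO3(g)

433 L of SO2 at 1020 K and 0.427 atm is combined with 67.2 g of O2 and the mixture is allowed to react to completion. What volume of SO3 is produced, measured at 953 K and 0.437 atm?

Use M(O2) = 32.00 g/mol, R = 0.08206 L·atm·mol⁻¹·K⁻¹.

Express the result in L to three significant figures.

395 L

n(SO2) = PV/RT = (0.427 × 433) / (0.08206 × 1020) = 2.209 mol
n(O2) = 67.2 / 32.00 = 2.100 mol
For 2.209 mol SO2, stoichiometry requires (1/2) × 2.209 = 1.105 mol O2; 2.100 mol is available, so SO2 is limiting.
n(SO3) = (2/2) × 2.209 = 2.209 mol
V(SO3) = nRT/P = 2.209 × 0.08206 × 953 / 0.437 = 395.3 L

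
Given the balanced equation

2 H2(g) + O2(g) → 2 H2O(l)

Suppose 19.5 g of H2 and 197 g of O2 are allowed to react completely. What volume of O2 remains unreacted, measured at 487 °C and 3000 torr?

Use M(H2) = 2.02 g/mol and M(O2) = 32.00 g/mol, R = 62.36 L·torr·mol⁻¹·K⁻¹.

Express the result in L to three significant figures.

n(H2) = 19.5 / 2.02 = 9.653 mol
n(O2) = 197 / 32.00 = 6.156 mol
For 9.653 mol H2, stoichiometry requires (1/2) × 9.653 = 4.827 mol O2; 6.156 mol is available, so H2 is limiting.
n(O2) consumed = (1/2) × 9.653 = 4.827 mol; remaining = 6.156 − 4.827 = 1.329 mol
V(O2) = nRT/P = 1.329 × 62.36 × 760.15 / 3000 = 21.00 L

21.0 L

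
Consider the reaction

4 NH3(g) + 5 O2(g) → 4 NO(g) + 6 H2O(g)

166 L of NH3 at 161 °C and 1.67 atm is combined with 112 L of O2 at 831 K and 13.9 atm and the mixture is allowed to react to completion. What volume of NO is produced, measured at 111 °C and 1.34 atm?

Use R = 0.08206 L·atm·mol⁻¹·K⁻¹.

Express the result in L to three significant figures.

n(NH3) = PV/RT = (1.67 × 166) / (0.08206 × 434.15) = 7.781 mol
n(O2) = PV/RT = (13.9 × 112) / (0.08206 × 831) = 22.83 mol
For 7.781 mol NH3, stoichiometry requires (5/4) × 7.781 = 9.726 mol O2; 22.83 mol is available, so NH3 is limiting.
n(NO) = (4/4) × 7.781 = 7.781 mol
V(NO) = nRT/P = 7.781 × 0.08206 × 384.15 / 1.34 = 183.0 L

183 L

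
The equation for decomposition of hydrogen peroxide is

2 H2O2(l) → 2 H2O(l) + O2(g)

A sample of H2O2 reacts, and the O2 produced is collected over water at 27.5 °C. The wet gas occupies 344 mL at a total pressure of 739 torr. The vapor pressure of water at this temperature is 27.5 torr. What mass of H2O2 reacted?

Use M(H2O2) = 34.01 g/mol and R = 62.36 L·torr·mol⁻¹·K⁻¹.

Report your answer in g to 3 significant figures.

0.888 g

P(O2) = 739 − 27.5 = 711.5 torr
n(O2) = PV/RT = (711.5 × 0.3440) / (62.36 × 300.65) = 0.01305 mol
n(H2O2) = (2/1) × 0.01305 = 0.02610 mol
m(H2O2) = 0.02610 × 34.01 = 0.8877 g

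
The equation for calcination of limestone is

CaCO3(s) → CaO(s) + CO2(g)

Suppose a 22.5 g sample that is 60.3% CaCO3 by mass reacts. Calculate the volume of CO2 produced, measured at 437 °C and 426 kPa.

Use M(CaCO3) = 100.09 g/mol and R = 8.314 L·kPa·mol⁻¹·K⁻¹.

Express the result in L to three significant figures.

mass of CaCO3 = 22.5 × 60.3/100 = 13.57 g
n(CaCO3) = 13.57 / 100.09 = 0.1356 mol
n(CO2) = (1/1) × 0.1356 = 0.1356 mol
V = nRT/P = 0.1356 × 8.314 × 710.15 / 426 = 1.879 L

1.88 L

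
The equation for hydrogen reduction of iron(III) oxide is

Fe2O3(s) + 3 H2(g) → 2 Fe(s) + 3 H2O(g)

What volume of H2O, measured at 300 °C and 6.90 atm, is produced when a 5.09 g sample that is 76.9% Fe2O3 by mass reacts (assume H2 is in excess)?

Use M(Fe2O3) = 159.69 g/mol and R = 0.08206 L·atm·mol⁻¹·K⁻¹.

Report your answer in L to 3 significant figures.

mass of Fe2O3 = 5.09 × 76.9/100 = 3.914 g
n(Fe2O3) = 3.914 / 159.69 = 0.02451 mol
n(H2O) = (3/1) × 0.02451 = 0.07353 mol
V = nRT/P = 0.07353 × 0.08206 × 573.15 / 6.90 = 0.5012 L

0.501 L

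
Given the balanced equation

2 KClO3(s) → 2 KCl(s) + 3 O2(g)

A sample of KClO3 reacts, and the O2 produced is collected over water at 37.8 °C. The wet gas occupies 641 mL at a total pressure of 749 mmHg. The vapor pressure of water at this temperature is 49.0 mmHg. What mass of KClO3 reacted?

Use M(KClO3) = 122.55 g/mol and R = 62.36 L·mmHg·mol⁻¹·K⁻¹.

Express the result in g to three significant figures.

1.89 g

P(O2) = 749 − 49.0 = 700.0 mmHg
n(O2) = PV/RT = (700.0 × 0.6410) / (62.36 × 310.95) = 0.02314 mol
n(KClO3) = (2/3) × 0.02314 = 0.01543 mol
m(KClO3) = 0.01543 × 122.55 = 1.891 g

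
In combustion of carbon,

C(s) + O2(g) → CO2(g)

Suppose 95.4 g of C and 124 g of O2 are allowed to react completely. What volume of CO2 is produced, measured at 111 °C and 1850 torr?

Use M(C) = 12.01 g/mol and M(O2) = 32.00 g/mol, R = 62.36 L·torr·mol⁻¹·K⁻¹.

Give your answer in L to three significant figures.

50.2 L

n(C) = 95.4 / 12.01 = 7.943 mol
n(O2) = 124 / 32.00 = 3.875 mol
For 7.943 mol C, stoichiometry requires (1/1) × 7.943 = 7.943 mol O2; 3.875 mol is available, so O2 is limiting.
n(CO2) = (1/1) × 3.875 = 3.875 mol
V(CO2) = nRT/P = 3.875 × 62.36 × 384.15 / 1850 = 50.18 L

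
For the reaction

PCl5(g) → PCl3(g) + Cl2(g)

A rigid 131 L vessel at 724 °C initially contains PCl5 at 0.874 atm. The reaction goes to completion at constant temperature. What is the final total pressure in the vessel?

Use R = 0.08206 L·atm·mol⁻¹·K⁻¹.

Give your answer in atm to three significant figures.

1.75 atm

Rigid vessel, constant T ⇒ P scales with total gas moles (1 → 2).
P_final = (2/1) × 0.874 = 1.748 atm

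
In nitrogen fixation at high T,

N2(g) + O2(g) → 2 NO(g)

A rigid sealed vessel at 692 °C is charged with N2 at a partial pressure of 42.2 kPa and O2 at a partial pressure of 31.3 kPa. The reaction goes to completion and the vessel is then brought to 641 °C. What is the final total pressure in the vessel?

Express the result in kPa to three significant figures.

69.6 kPa

With V and T fixed, P_i ∝ n_i, so the mole ratios apply directly to partial pressures at 692 °C.
P(O2) required for 42.2 kPa of N2 = (1/1) × 42.2 = 42.20 kPa; available 31.3 kPa, so O2 is limiting.
P(N2) remaining = 42.2 − (1/1) × 31.3 = 10.90 kPa
P(gaseous products) = (2)/1 × 31.3 = 62.60 kPa
P_total at 692 °C = 10.90 + 62.60 = 73.50 kPa
Scaling to 641 °C: P = 73.50 × 914.15/965.15 = 69.62 kPa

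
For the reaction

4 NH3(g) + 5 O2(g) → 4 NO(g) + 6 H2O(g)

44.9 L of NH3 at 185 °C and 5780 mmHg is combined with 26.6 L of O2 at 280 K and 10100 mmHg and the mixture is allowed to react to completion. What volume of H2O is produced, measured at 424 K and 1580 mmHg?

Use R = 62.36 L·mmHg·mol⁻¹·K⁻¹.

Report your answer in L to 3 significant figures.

228 L

n(NH3) = PV/RT = (5780 × 44.9) / (62.36 × 458.15) = 9.084 mol
n(O2) = PV/RT = (10100 × 26.6) / (62.36 × 280) = 15.39 mol
For 9.084 mol NH3, stoichiometry requires (5/4) × 9.084 = 11.36 mol O2; 15.39 mol is available, so NH3 is limiting.
n(H2O) = (6/4) × 9.084 = 13.63 mol
V(H2O) = nRT/P = 13.63 × 62.36 × 424 / 1580 = 228.1 L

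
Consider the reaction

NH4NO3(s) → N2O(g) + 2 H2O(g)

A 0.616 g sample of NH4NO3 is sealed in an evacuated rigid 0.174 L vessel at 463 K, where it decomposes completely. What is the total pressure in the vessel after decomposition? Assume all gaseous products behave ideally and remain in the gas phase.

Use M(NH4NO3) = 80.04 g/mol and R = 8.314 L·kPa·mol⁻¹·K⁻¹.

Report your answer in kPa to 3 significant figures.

n(NH4NO3) = 0.616 / 80.04 = 0.007696 mol
n(gas produced) = (3/1) × 0.007696 = 0.02309 mol
P = nRT/V = 0.02309 × 8.314 × 463 / 0.174 = 510.8 kPa

511 kPa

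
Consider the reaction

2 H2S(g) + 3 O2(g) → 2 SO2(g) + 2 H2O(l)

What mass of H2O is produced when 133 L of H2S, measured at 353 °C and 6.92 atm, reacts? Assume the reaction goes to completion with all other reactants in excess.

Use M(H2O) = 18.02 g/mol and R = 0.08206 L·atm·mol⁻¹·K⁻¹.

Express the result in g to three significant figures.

323 g

n(H2S) = PV/RT = (6.92 × 133) / (0.08206 × 626.15) = 17.91 mol
n(H2O) = (2/2) × 17.91 = 17.91 mol
m(H2O) = 17.91 × 18.02 = 322.7 g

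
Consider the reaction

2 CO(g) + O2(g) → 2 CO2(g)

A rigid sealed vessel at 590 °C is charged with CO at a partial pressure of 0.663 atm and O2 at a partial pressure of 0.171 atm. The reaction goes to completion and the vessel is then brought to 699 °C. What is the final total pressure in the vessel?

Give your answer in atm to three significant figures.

Because the vessel is rigid and T is held at 590 °C, work the stoichiometry in partial pressures (P_i = n_iRT/V).
P(O2) required for 0.663 atm of CO = (1/2) × 0.663 = 0.3315 atm; available 0.171 atm, so O2 is limiting.
P(CO) remaining = 0.663 − (2/1) × 0.171 = 0.3210 atm
P(gaseous products) = (2)/1 × 0.171 = 0.3420 atm
P_total at 590 °C = 0.3210 + 0.3420 = 0.6630 atm
Scaling to 699 °C: P = 0.6630 × 972.15/863.15 = 0.7467 atm

0.747 atm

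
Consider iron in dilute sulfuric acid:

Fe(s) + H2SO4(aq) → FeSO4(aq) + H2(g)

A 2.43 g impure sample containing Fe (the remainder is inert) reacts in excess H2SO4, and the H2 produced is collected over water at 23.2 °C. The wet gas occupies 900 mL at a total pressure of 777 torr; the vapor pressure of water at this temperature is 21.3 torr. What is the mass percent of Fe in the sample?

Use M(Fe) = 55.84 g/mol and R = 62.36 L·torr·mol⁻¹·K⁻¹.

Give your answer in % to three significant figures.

84.6 %

P(H2) = 777 − 21.3 = 755.7 torr
n(H2) = PV/RT = (755.7 × 0.9000) / (62.36 × 296.35) = 0.03680 mol
n(Fe) = (1/1) × 0.03680 = 0.03680 mol
m(Fe) = 0.03680 × 55.84 = 2.055 g
%Fe = 2.055 / 2.43 × 100 = 84.57%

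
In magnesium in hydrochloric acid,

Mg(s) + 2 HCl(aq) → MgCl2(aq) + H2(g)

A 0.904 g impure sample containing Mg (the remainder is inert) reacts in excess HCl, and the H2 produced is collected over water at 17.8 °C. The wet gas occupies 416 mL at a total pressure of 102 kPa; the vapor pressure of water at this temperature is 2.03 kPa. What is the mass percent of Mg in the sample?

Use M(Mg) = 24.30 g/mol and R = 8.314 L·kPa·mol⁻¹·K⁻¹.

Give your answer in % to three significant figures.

46.2 %

P(H2) = 102 − 2.03 = 99.97 kPa
n(H2) = PV/RT = (99.97 × 0.4160) / (8.314 × 290.95) = 0.01719 mol
n(Mg) = (1/1) × 0.01719 = 0.01719 mol
m(Mg) = 0.01719 × 24.30 = 0.4177 g
%Mg = 0.4177 / 0.904 × 100 = 46.21%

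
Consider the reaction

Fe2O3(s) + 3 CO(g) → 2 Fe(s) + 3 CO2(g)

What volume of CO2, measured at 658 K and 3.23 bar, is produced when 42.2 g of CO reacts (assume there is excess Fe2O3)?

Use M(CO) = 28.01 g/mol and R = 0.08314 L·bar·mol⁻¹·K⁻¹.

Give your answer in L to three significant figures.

25.5 L

n(CO) = 42.20 / 28.01 = 1.507 mol
n(CO2) = (3/3) × 1.507 = 1.507 mol
V = nRT/P = 1.507 × 0.08314 × 658 / 3.23 = 25.52 L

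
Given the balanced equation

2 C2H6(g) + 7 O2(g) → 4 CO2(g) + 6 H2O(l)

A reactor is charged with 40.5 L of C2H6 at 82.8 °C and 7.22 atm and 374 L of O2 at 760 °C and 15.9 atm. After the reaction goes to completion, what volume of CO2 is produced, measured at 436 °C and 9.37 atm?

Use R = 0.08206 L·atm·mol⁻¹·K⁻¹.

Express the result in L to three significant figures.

n(C2H6) = PV/RT = (7.22 × 40.5) / (0.08206 × 355.95) = 10.01 mol
n(O2) = PV/RT = (15.9 × 374) / (0.08206 × 1033.15) = 70.14 mol
For 10.01 mol C2H6, stoichiometry requires (7/2) × 10.01 = 35.03 mol O2; 70.14 mol is available, so C2H6 is limiting.
n(CO2) = (4/2) × 10.01 = 20.02 mol
V(CO2) = nRT/P = 20.02 × 0.08206 × 709.15 / 9.37 = 124.3 L

124 L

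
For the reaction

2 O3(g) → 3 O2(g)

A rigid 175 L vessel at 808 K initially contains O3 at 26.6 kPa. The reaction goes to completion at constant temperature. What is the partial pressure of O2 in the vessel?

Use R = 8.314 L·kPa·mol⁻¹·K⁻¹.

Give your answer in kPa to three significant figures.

39.9 kPa

n(O3)₀ = PV/RT = (26.6 × 175) / (8.314 × 808) = 0.6929 mol
n(O2) = (3/2) × 0.6929 = 1.039 mol
P(O2) = nRT/V = 1.039 × 8.314 × 808 / 175 = 39.88 kPa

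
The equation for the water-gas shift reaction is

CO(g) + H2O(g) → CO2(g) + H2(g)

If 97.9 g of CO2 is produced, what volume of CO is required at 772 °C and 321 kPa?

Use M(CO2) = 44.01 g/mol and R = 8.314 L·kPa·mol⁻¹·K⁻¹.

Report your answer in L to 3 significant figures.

n(CO2) = 97.90 / 44.01 = 2.224 mol
n(CO) = (1/1) × 2.224 = 2.224 mol
V = nRT/P = 2.224 × 8.314 × 1045.15 / 321 = 60.20 L

60.2 L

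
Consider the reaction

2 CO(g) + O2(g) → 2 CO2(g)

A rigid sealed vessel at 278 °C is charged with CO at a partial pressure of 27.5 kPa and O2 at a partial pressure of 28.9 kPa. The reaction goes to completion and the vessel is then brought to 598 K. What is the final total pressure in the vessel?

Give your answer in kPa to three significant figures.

46.3 kPa

With V and T fixed, P_i ∝ n_i, so the mole ratios apply directly to partial pressures at 278 °C.
P(O2) required for 27.5 kPa of CO = (1/2) × 27.5 = 13.75 kPa; available 28.9 kPa, so CO is limiting.
P(O2) remaining = 28.9 − (1/2) × 27.5 = 15.15 kPa
P(gaseous products) = (2)/2 × 27.5 = 27.50 kPa
P_total at 278 °C = 15.15 + 27.50 = 42.65 kPa
Scaling to 598 K: P = 42.65 × 598/551.15 = 46.28 kPa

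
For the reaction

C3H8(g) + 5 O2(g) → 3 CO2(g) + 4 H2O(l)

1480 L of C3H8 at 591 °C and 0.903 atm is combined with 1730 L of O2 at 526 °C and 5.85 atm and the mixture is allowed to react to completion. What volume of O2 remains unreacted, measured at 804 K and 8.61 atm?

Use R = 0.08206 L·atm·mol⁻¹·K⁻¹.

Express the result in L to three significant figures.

n(C3H8) = PV/RT = (0.903 × 1480) / (0.08206 × 864.15) = 18.85 mol
n(O2) = PV/RT = (5.85 × 1730) / (0.08206 × 799.15) = 154.3 mol
For 18.85 mol C3H8, stoichiometry requires (5/1) × 18.85 = 94.25 mol O2; 154.3 mol is available, so C3H8 is limiting.
n(O2) consumed = (5/1) × 18.85 = 94.25 mol; remaining = 154.3 − 94.25 = 60.05 mol
V(O2) = nRT/P = 60.05 × 0.08206 × 804 / 8.61 = 460.1 L

460 L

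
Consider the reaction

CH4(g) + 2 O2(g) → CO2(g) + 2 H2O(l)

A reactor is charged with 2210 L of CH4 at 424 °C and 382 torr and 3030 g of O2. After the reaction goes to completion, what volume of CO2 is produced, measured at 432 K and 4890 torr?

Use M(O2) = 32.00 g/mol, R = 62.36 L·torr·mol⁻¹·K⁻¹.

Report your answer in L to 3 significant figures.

n(CH4) = PV/RT = (382 × 2210) / (62.36 × 697.15) = 19.42 mol
n(O2) = 3030 / 32.00 = 94.69 mol
For 19.42 mol CH4, stoichiometry requires (2/1) × 19.42 = 38.84 mol O2; 94.69 mol is available, so CH4 is limiting.
n(CO2) = (1/1) × 19.42 = 19.42 mol
V(CO2) = nRT/P = 19.42 × 62.36 × 432 / 4890 = 107.0 L

107 L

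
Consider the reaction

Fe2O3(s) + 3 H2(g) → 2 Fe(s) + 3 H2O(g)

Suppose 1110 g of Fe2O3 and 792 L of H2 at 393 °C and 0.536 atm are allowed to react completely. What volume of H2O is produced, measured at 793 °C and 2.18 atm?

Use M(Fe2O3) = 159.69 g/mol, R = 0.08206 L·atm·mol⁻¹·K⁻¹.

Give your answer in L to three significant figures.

312 L

n(Fe2O3) = 1110 / 159.69 = 6.951 mol
n(H2) = PV/RT = (0.536 × 792) / (0.08206 × 666.15) = 7.766 mol
For 6.951 mol Fe2O3, stoichiometry requires (3/1) × 6.951 = 20.85 mol H2; 7.766 mol is available, so H2 is limiting.
n(H2O) = (3/3) × 7.766 = 7.766 mol
V(H2O) = nRT/P = 7.766 × 0.08206 × 1066.15 / 2.18 = 311.7 L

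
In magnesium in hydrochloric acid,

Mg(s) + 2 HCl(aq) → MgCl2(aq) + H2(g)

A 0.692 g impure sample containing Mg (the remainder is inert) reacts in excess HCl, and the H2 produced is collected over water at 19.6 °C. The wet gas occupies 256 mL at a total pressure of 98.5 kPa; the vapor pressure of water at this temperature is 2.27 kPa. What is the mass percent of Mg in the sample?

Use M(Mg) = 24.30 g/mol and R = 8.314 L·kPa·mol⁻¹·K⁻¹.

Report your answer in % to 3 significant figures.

35.5 %

P(H2) = 98.5 − 2.27 = 96.23 kPa
n(H2) = PV/RT = (96.23 × 0.2560) / (8.314 × 292.75) = 0.01012 mol
n(Mg) = (1/1) × 0.01012 = 0.01012 mol
m(Mg) = 0.01012 × 24.30 = 0.2459 g
%Mg = 0.2459 / 0.692 × 100 = 35.53%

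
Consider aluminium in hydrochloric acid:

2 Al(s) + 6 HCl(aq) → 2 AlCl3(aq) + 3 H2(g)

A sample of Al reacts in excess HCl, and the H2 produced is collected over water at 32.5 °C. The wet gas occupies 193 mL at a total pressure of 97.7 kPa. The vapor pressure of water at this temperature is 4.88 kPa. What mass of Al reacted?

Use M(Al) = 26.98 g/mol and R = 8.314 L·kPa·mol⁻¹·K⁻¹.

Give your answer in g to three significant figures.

P(H2) = 97.7 − 4.88 = 92.82 kPa
n(H2) = PV/RT = (92.82 × 0.1930) / (8.314 × 305.65) = 0.007050 mol
n(Al) = (2/3) × 0.007050 = 0.004700 mol
m(Al) = 0.004700 × 26.98 = 0.1268 g

0.127 g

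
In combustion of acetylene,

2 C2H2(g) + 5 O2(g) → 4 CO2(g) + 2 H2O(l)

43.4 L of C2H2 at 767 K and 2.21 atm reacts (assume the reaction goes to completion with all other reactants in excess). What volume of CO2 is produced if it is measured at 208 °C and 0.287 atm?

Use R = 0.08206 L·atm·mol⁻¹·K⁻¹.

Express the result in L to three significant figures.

419 L

n(C2H2) = PV/RT = (2.21 × 43.4) / (0.08206 × 767) = 1.524 mol
n(CO2) = (4/2) × 1.524 = 3.048 mol
V = nRT/P = 3.048 × 0.08206 × 481.15 / 0.287 = 419.3 L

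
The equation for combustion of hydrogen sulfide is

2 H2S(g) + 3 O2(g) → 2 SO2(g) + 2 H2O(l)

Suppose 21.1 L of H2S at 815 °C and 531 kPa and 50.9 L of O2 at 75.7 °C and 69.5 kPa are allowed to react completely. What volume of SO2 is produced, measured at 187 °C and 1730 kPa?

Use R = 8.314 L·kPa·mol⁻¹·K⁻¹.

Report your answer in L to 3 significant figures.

1.80 L

n(H2S) = PV/RT = (531 × 21.1) / (8.314 × 1088.15) = 1.238 mol
n(O2) = PV/RT = (69.5 × 50.9) / (8.314 × 348.85) = 1.220 mol
For 1.238 mol H2S, stoichiometry requires (3/2) × 1.238 = 1.857 mol O2; 1.220 mol is available, so O2 is limiting.
n(SO2) = (2/3) × 1.220 = 0.8133 mol
V(SO2) = nRT/P = 0.8133 × 8.314 × 460.15 / 1730 = 1.799 L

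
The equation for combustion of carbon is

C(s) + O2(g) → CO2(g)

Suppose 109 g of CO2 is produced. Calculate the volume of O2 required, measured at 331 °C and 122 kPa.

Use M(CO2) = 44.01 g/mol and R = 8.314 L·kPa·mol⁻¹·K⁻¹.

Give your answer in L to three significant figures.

n(CO2) = 109.0 / 44.01 = 2.477 mol
n(O2) = (1/1) × 2.477 = 2.477 mol
V = nRT/P = 2.477 × 8.314 × 604.15 / 122 = 102.0 L

102 L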